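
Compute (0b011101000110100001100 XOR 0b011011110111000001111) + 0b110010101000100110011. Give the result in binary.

First 0b011101000110100001100 XOR 0b011011110111000001111 = 0b000110110001100000011.
Add column by column in base 2, right to left:
  1+1 = 0 carry 1
  1+1+1 = 1 carry 1
  0+0+1 = 1
  0+0 = 0
  0+1 = 1
  0+1 = 1
  0+0 = 0
  0+0 = 0
  1+1 = 0 carry 1
  1+0+1 = 0 carry 1
  0+0+1 = 1
  0+0 = 0
  0+1 = 1
  1+0 = 1
  1+1 = 0 carry 1
  0+0+1 = 1
  1+1 = 0 carry 1
  1+0+1 = 0 carry 1
  0+0+1 = 1
  0+1 = 1
  0+1 = 1

0b111001011010000110110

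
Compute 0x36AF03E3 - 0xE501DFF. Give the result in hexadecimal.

Subtract column by column in base 16:
  3-F → 4 (borrow)
  E-F-1 → E (borrow)
  3-D-1 → 5 (borrow)
  0-1-1 → E (borrow)
  F-0-1 → E
  A-5 → 5
  6-E → 8 (borrow)
  3-0-1 → 2

0x285EE5E4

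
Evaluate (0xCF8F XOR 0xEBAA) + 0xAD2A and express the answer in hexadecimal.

First 0xCF8F XOR 0xEBAA = 0x2425.
Add column by column in base 16, right to left:
  5+A = F
  2+2 = 4
  4+D = 1 carry 1
  2+A+1 = D

0xD14F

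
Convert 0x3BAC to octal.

Expand each hex digit to 4 bits: 3=0011 B=1011 A=1010 C=1100.
Group the bits in threes: 011 101 110 101 100 → 35654.

0o35654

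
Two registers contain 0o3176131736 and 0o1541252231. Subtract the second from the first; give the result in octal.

Subtract column by column in base 8:
  6-1 → 5
  3-3 → 0
  7-2 → 5
  1-2 → 7 (borrow)
  3-5-1 → 5 (borrow)
  1-2-1 → 6 (borrow)
  6-1-1 → 4
  7-4 → 3
  1-5 → 4 (borrow)
  3-1-1 → 1

0o1434657505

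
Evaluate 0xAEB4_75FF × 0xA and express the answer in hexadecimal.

Multiply each base-16 digit by 10, carrying:
  F×10 = 150 → write 6 carry 9
  F×10+9 = 159 → write F carry 9
  5×10+9 = 59 → write B carry 3
  7×10+3 = 73 → write 9 carry 4
  4×10+4 = 44 → write C carry 2
  B×10+2 = 112 → write 0 carry 7
  E×10+7 = 147 → write 3 carry 9
  A×10+9 = 109 → write D carry 6
  remaining carry: 6

0x6D30C9BF6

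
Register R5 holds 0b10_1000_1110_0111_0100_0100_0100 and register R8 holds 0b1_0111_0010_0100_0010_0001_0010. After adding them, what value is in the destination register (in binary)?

Add column by column in base 2, right to left:
  0+0 = 0
  0+1 = 1
  1+0 = 1
  0+0 = 0
  0+1 = 1
  0+0 = 0
  1+0 = 1
  0+0 = 0
  0+0 = 0
  0+1 = 1
  1+0 = 1
  0+0 = 0
  1+0 = 1
  1+0 = 1
  1+1 = 0 carry 1
  0+0+1 = 1
  0+0 = 0
  1+1 = 0 carry 1
  1+0+1 = 0 carry 1
  1+0+1 = 0 carry 1
  0+1+1 = 0 carry 1
  0+1+1 = 0 carry 1
  0+1+1 = 0 carry 1
  1+0+1 = 0 carry 1
  0+1+1 = 0 carry 1
  1+0+1 = 0 carry 1
  final carry 1

0b100000000001011011001010110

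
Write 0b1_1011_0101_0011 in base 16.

Group the bits into nibbles: 0001 1011 0101 0011 → 1B53.

0x1B53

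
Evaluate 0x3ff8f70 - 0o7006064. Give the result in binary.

0x3ff8f70 = 0b11111111111000111101110000 in binary.
0o7006064 = 0b111000000110000110100 in binary.
Subtract column by column in base 2:
  0-0 → 0
  0-0 → 0
  0-1 → 1 (borrow)
  0-0-1 → 1 (borrow)
  1-1-1 → 1 (borrow)
  1-1-1 → 1 (borrow)
  1-0-1 → 0
  0-0 → 0
  1-0 → 1
  1-0 → 1
  1-1 → 0
  1-1 → 0
  0-0 → 0
  0-0 → 0
  0-0 → 0
  1-0 → 1
  1-0 → 1
  1-0 → 1
  1-1 → 0
  1-1 → 0
  1-1 → 0
  1-0 → 1
  1-0 → 1
  1-0 → 1
  1-0 → 1
  1-0 → 1

0b11111000111000001100111100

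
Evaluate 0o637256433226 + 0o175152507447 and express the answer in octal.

0o1034431142675

Add column by column in base 8, right to left:
  6+7 = 5 carry 1
  2+4+1 = 7
  2+4 = 6
  3+7 = 2 carry 1
  3+0+1 = 4
  4+5 = 1 carry 1
  6+2+1 = 1 carry 1
  5+5+1 = 3 carry 1
  2+1+1 = 4
  7+5 = 4 carry 1
  3+7+1 = 3 carry 1
  6+1+1 = 0 carry 1
  final carry 1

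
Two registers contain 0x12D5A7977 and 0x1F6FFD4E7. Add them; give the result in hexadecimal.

Add column by column in base 16, right to left:
  7+7 = E
  7+E = 5 carry 1
  9+4+1 = E
  7+D = 4 carry 1
  A+F+1 = A carry 1
  5+F+1 = 5 carry 1
  D+6+1 = 4 carry 1
  2+F+1 = 2 carry 1
  1+1+1 = 3

0x3245A4E5E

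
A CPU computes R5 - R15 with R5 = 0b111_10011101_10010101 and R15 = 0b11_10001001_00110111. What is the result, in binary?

Subtract column by column in base 2:
  1-1 → 0
  0-1 → 1 (borrow)
  1-1-1 → 1 (borrow)
  0-0-1 → 1 (borrow)
  1-1-1 → 1 (borrow)
  0-1-1 → 0 (borrow)
  0-0-1 → 1 (borrow)
  1-0-1 → 0
  1-1 → 0
  0-0 → 0
  1-0 → 1
  1-1 → 0
  1-0 → 1
  0-0 → 0
  0-0 → 0
  1-1 → 0
  1-1 → 0
  1-1 → 0
  1-0 → 1

0b1000001010001011110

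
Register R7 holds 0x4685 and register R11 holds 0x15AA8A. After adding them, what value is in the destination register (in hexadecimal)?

Add column by column in base 16, right to left:
  5+A = F
  8+8 = 0 carry 1
  6+A+1 = 1 carry 1
  4+A+1 = F
  0+5 = 5
  0+1 = 1

0x15F10F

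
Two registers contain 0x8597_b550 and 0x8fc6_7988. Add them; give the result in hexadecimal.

0x1155e2ed8

Add column by column in base 16, right to left:
  0+8 = 8
  5+8 = d
  5+9 = e
  b+7 = 2 carry 1
  7+6+1 = e
  9+c = 5 carry 1
  5+f+1 = 5 carry 1
  8+8+1 = 1 carry 1
  final carry 1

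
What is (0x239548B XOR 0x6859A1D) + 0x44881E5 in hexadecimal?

0x905507B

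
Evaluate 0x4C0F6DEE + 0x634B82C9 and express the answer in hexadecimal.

Add column by column in base 16, right to left:
  E+9 = 7 carry 1
  E+C+1 = B carry 1
  D+2+1 = 0 carry 1
  6+8+1 = F
  F+B = A carry 1
  0+4+1 = 5
  C+3 = F
  4+6 = A

0xAF5AF0B7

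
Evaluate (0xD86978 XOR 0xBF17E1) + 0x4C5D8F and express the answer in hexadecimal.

First 0xD86978 XOR 0xBF17E1 = 0x677E99.
Add column by column in base 16, right to left:
  9+F = 8 carry 1
  9+8+1 = 2 carry 1
  E+D+1 = C carry 1
  7+5+1 = D
  7+C = 3 carry 1
  6+4+1 = B

0xB3DC28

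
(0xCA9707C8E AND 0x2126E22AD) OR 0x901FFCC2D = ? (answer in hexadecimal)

0xCA9707C8E AND 0x2126E22AD = 0x00060208C.
Then OR with 0x901FFCC2D.

0x901FFECAD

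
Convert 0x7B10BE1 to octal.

Expand each hex digit to 4 bits: 7=0111 B=1011 1=0001 0=0000 B=1011 E=1110 1=0001.
Group the bits in threes: 111 101 100 010 000 101 111 100 001 → 754205741.

0o754205741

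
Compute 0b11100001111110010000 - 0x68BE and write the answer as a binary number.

0b11011011011011010010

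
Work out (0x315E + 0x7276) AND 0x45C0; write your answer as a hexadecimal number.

0x1C0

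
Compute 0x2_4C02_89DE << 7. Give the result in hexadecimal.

7 bits is not a whole number of base-16 digits; in binary: 1001001100000000101000100111011110 << 7 = 10010011000000001010001001110111100000000.

0x1260144EF00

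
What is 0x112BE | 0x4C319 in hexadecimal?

0x5D3BF

OR each hex digit independently (no carries):
  1|4=5, 1|C=D, 2|3=3, B|1=B, E|9=F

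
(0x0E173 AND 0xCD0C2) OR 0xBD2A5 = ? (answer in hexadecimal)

0xBD2E7

0x0E173 AND 0xCD0C2 = 0x0C042.
Then OR with 0xBD2A5.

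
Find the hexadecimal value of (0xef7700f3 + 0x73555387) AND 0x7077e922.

0x60444022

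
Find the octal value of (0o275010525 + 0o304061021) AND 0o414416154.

0o400010144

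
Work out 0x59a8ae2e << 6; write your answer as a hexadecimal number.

6 bits is not a whole number of base-16 digits; in binary: 1011001101010001010111000101110 << 6 = 1011001101010001010111000101110000000.

0x166a2b8b80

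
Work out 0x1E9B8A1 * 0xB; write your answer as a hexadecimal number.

0x150AEEEB

Multiply each base-16 digit by 11, carrying:
  1×11 = 11 → write B
  A×11 = 110 → write E carry 6
  8×11+6 = 94 → write E carry 5
  B×11+5 = 126 → write E carry 7
  9×11+7 = 106 → write A carry 6
  E×11+6 = 160 → write 0 carry 10
  1×11+10 = 21 → write 5 carry 1
  remaining carry: 1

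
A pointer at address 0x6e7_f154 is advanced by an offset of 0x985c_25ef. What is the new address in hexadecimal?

0x9f441743

Add column by column in base 16, right to left:
  4+f = 3 carry 1
  5+e+1 = 4 carry 1
  1+5+1 = 7
  f+2 = 1 carry 1
  7+c+1 = 4 carry 1
  e+5+1 = 4 carry 1
  6+8+1 = f
  0+9 = 9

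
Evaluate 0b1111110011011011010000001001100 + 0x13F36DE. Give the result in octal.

0o17753153452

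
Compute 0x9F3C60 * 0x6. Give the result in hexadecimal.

Multiply each base-16 digit by 6, carrying:
  0×6 = 0 → write 0
  6×6 = 36 → write 4 carry 2
  C×6+2 = 74 → write A carry 4
  3×6+4 = 22 → write 6 carry 1
  F×6+1 = 91 → write B carry 5
  9×6+5 = 59 → write B carry 3
  remaining carry: 3

0x3BB6A40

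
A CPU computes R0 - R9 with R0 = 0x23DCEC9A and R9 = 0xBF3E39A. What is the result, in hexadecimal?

Subtract column by column in base 16:
  A-A → 0
  9-9 → 0
  C-3 → 9
  E-E → 0
  C-3 → 9
  D-F → E (borrow)
  3-B-1 → 7 (borrow)
  2-0-1 → 1

0x17E90900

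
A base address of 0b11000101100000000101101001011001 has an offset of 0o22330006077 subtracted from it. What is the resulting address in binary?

0o22330006077 = 0b10010011011000000000110000111111 in binary.
Subtract column by column in base 2:
  1-1 → 0
  0-1 → 1 (borrow)
  0-1-1 → 0 (borrow)
  1-1-1 → 1 (borrow)
  1-1-1 → 1 (borrow)
  0-1-1 → 0 (borrow)
  1-0-1 → 0
  0-0 → 0
  0-0 → 0
  1-0 → 1
  0-1 → 1 (borrow)
  1-1-1 → 1 (borrow)
  1-0-1 → 0
  0-0 → 0
  1-0 → 1
  0-0 → 0
  0-0 → 0
  0-0 → 0
  0-0 → 0
  0-0 → 0
  0-0 → 0
  0-1 → 1 (borrow)
  0-1-1 → 0 (borrow)
  1-0-1 → 0
  1-1 → 0
  0-1 → 1 (borrow)
  1-0-1 → 0
  0-0 → 0
  0-1 → 1 (borrow)
  0-0-1 → 1 (borrow)
  1-0-1 → 0
  1-1 → 0

0b110010001000000100111000011010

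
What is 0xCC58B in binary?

Expand each hex digit to 4 bits: C=1100 C=1100 5=0101 8=1000 B=1011.

0b11001100010110001011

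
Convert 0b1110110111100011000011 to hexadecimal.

0x3B78C3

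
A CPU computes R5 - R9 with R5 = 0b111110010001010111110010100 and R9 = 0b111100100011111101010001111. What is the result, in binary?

Subtract column by column in base 2:
  0-1 → 1 (borrow)
  0-1-1 → 0 (borrow)
  1-1-1 → 1 (borrow)
  0-1-1 → 0 (borrow)
  1-0-1 → 0
  0-0 → 0
  0-0 → 0
  1-1 → 0
  1-0 → 1
  1-1 → 0
  1-0 → 1
  1-1 → 0
  0-1 → 1 (borrow)
  1-1-1 → 1 (borrow)
  0-1-1 → 0 (borrow)
  1-1-1 → 1 (borrow)
  0-1-1 → 0 (borrow)
  0-0-1 → 1 (borrow)
  0-0-1 → 1 (borrow)
  1-0-1 → 0
  0-1 → 1 (borrow)
  0-0-1 → 1 (borrow)
  1-0-1 → 0
  1-1 → 0
  1-1 → 0
  1-1 → 0
  1-1 → 0

0b1101101011010100000101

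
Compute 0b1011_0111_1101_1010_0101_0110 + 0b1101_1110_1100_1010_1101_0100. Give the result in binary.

0b1100101101010010100101010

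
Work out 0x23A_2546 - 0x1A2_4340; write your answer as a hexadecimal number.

Subtract column by column in base 16:
  6-0 → 6
  4-4 → 0
  5-3 → 2
  2-4 → E (borrow)
  A-2-1 → 7
  3-A → 9 (borrow)
  2-1-1 → 0

0x97E206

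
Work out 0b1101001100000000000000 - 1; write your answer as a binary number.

The trailing 14 digits are 0, so subtracting 1 borrows through: they become 1 and the next digit up decrements.

0b1101001011111111111111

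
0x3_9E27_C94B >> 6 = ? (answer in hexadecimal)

6 bits is not a whole number of base-16 digits; in binary: 1110011110001001111100100101001011 >> 6 = 1110011110001001111100100101.

0xE789F25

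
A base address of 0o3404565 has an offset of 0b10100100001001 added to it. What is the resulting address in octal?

0b10100100001001 = 0o24411 in octal.
Add column by column in base 8, right to left:
  5+1 = 6
  6+1 = 7
  5+4 = 1 carry 1
  4+4+1 = 1 carry 1
  0+2+1 = 3
  4+0 = 4
  3+0 = 3

0o3431176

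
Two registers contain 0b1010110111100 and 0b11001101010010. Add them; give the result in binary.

0b100100100001110

Add column by column in base 2, right to left:
  0+0 = 0
  0+1 = 1
  1+0 = 1
  1+0 = 1
  1+1 = 0 carry 1
  1+0+1 = 0 carry 1
  0+1+1 = 0 carry 1
  1+0+1 = 0 carry 1
  1+1+1 = 1 carry 1
  0+1+1 = 0 carry 1
  1+0+1 = 0 carry 1
  0+0+1 = 1
  1+1 = 0 carry 1
  0+1+1 = 0 carry 1
  final carry 1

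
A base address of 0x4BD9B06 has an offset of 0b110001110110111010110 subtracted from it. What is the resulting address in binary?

0b100101001001010110100110000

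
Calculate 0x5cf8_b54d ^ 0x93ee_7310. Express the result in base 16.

0xcf16c65d

XOR each hex digit independently (no carries):
  5^9=c, c^3=f, f^e=1, 8^e=6, b^7=c, 5^3=6, 4^1=5, d^0=d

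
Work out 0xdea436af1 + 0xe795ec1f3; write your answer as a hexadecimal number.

0x1c63a22ce4

Add column by column in base 16, right to left:
  1+3 = 4
  f+f = e carry 1
  a+1+1 = c
  6+c = 2 carry 1
  3+e+1 = 2 carry 1
  4+5+1 = a
  a+9 = 3 carry 1
  e+7+1 = 6 carry 1
  d+e+1 = c carry 1
  final carry 1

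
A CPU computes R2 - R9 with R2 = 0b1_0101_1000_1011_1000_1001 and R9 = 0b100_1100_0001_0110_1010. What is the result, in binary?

Subtract column by column in base 2:
  1-0 → 1
  0-1 → 1 (borrow)
  0-0-1 → 1 (borrow)
  1-1-1 → 1 (borrow)
  0-0-1 → 1 (borrow)
  0-1-1 → 0 (borrow)
  0-1-1 → 0 (borrow)
  1-0-1 → 0
  1-1 → 0
  1-0 → 1
  0-0 → 0
  1-0 → 1
  0-0 → 0
  0-0 → 0
  0-1 → 1 (borrow)
  1-1-1 → 1 (borrow)
  1-0-1 → 0
  0-0 → 0
  1-1 → 0
  0-0 → 0
  1-0 → 1

0b100001100101000011111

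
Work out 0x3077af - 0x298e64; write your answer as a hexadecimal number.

Subtract column by column in base 16:
  f-4 → b
  a-6 → 4
  7-e → 9 (borrow)
  7-8-1 → e (borrow)
  0-9-1 → 6 (borrow)
  3-2-1 → 0

0x6e94b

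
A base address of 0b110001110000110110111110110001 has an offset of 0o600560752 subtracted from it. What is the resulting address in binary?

0o600560752 = 0b110000000101110000111101010 in binary.
Subtract column by column in base 2:
  1-0 → 1
  0-1 → 1 (borrow)
  0-0-1 → 1 (borrow)
  0-1-1 → 0 (borrow)
  1-0-1 → 0
  1-1 → 0
  0-1 → 1 (borrow)
  1-1-1 → 1 (borrow)
  1-1-1 → 1 (borrow)
  1-0-1 → 0
  1-0 → 1
  1-0 → 1
  0-0 → 0
  1-1 → 0
  1-1 → 0
  0-1 → 1 (borrow)
  1-0-1 → 0
  1-1 → 0
  0-0 → 0
  0-0 → 0
  0-0 → 0
  0-0 → 0
  1-0 → 1
  1-0 → 1
  1-0 → 1
  0-1 → 1 (borrow)
  0-1-1 → 0 (borrow)
  0-0-1 → 1 (borrow)
  1-0-1 → 0
  1-0 → 1

0b101011110000001000110111000111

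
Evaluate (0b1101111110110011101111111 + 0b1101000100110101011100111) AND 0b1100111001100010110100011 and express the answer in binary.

0b1000000001100000000100010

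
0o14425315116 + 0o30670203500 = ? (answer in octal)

Add column by column in base 8, right to left:
  6+0 = 6
  1+0 = 1
  1+5 = 6
  5+3 = 0 carry 1
  1+0+1 = 2
  3+2 = 5
  5+0 = 5
  2+7 = 1 carry 1
  4+6+1 = 3 carry 1
  4+0+1 = 5
  1+3 = 4

0o45315520616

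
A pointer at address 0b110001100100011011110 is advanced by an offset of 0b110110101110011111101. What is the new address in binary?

0b1101000010010111011011

Add column by column in base 2, right to left:
  0+1 = 1
  1+0 = 1
  1+1 = 0 carry 1
  1+1+1 = 1 carry 1
  1+1+1 = 1 carry 1
  0+1+1 = 0 carry 1
  1+1+1 = 1 carry 1
  1+1+1 = 1 carry 1
  0+0+1 = 1
  0+0 = 0
  0+1 = 1
  1+1 = 0 carry 1
  0+1+1 = 0 carry 1
  0+0+1 = 1
  1+1 = 0 carry 1
  1+0+1 = 0 carry 1
  0+1+1 = 0 carry 1
  0+1+1 = 0 carry 1
  0+0+1 = 1
  1+1 = 0 carry 1
  1+1+1 = 1 carry 1
  final carry 1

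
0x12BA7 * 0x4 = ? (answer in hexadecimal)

0x4AE9C

Multiply each base-16 digit by 4, carrying:
  7×4 = 28 → write C carry 1
  A×4+1 = 41 → write 9 carry 2
  B×4+2 = 46 → write E carry 2
  2×4+2 = 10 → write A
  1×4 = 4 → write 4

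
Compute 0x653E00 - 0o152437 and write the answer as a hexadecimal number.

0o152437 = 0xD51F in hexadecimal.
Subtract column by column in base 16:
  0-F → 1 (borrow)
  0-1-1 → E (borrow)
  E-5-1 → 8
  3-D → 6 (borrow)
  5-0-1 → 4
  6-0 → 6

0x6468E1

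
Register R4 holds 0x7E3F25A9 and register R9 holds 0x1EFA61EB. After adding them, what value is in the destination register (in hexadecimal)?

0x9D398794

Add column by column in base 16, right to left:
  9+B = 4 carry 1
  A+E+1 = 9 carry 1
  5+1+1 = 7
  2+6 = 8
  F+A = 9 carry 1
  3+F+1 = 3 carry 1
  E+E+1 = D carry 1
  7+1+1 = 9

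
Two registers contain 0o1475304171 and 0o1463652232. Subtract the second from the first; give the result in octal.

0o11431737

Subtract column by column in base 8:
  1-2 → 7 (borrow)
  7-3-1 → 3
  1-2 → 7 (borrow)
  4-2-1 → 1
  0-5 → 3 (borrow)
  3-6-1 → 4 (borrow)
  5-3-1 → 1
  7-6 → 1
  4-4 → 0
  1-1 → 0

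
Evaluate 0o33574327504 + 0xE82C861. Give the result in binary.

0b11101100011101000111011110100101

0o33574327504 = 0b11011101111100011010111101000100 in binary.
0xE82C861 = 0b1110100000101100100001100001 in binary.
Add column by column in base 2, right to left:
  0+1 = 1
  0+0 = 0
  1+0 = 1
  0+0 = 0
  0+0 = 0
  0+1 = 1
  1+1 = 0 carry 1
  0+0+1 = 1
  1+0 = 1
  1+0 = 1
  1+0 = 1
  1+1 = 0 carry 1
  0+0+1 = 1
  1+0 = 1
  0+1 = 1
  1+1 = 0 carry 1
  1+0+1 = 0 carry 1
  0+1+1 = 0 carry 1
  0+0+1 = 1
  0+0 = 0
  1+0 = 1
  1+0 = 1
  1+0 = 1
  1+1 = 0 carry 1
  1+0+1 = 0 carry 1
  0+1+1 = 0 carry 1
  1+1+1 = 1 carry 1
  1+1+1 = 1 carry 1
  1+0+1 = 0 carry 1
  0+0+1 = 1
  1+0 = 1
  1+0 = 1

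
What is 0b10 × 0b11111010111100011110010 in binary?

0b111110101111000111100100

Multiply each base-2 digit by 2, carrying:
  0×2 = 0 → write 0
  1×2 = 2 → write 0 carry 1
  0×2+1 = 1 → write 1
  0×2 = 0 → write 0
  1×2 = 2 → write 0 carry 1
  1×2+1 = 3 → write 1 carry 1
  1×2+1 = 3 → write 1 carry 1
  1×2+1 = 3 → write 1 carry 1
  0×2+1 = 1 → write 1
  0×2 = 0 → write 0
  0×2 = 0 → write 0
  1×2 = 2 → write 0 carry 1
  1×2+1 = 3 → write 1 carry 1
  1×2+1 = 3 → write 1 carry 1
  1×2+1 = 3 → write 1 carry 1
  0×2+1 = 1 → write 1
  1×2 = 2 → write 0 carry 1
  0×2+1 = 1 → write 1
  1×2 = 2 → write 0 carry 1
  1×2+1 = 3 → write 1 carry 1
  1×2+1 = 3 → write 1 carry 1
  1×2+1 = 3 → write 1 carry 1
  1×2+1 = 3 → write 1 carry 1
  remaining carry: 1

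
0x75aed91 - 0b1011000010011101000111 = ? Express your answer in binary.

0b111001011101100011001001010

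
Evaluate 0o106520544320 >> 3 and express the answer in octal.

Shifting right by 3 bits = 1 oct digit: drop the last 1.

0o10652054432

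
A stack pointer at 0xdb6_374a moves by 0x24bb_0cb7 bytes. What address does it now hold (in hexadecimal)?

0x32714401

Add column by column in base 16, right to left:
  a+7 = 1 carry 1
  4+b+1 = 0 carry 1
  7+c+1 = 4 carry 1
  3+0+1 = 4
  6+b = 1 carry 1
  b+b+1 = 7 carry 1
  d+4+1 = 2 carry 1
  0+2+1 = 3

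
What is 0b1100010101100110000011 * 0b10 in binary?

Multiply each base-2 digit by 2, carrying:
  1×2 = 2 → write 0 carry 1
  1×2+1 = 3 → write 1 carry 1
  0×2+1 = 1 → write 1
  0×2 = 0 → write 0
  0×2 = 0 → write 0
  0×2 = 0 → write 0
  0×2 = 0 → write 0
  1×2 = 2 → write 0 carry 1
  1×2+1 = 3 → write 1 carry 1
  0×2+1 = 1 → write 1
  0×2 = 0 → write 0
  1×2 = 2 → write 0 carry 1
  1×2+1 = 3 → write 1 carry 1
  0×2+1 = 1 → write 1
  1×2 = 2 → write 0 carry 1
  0×2+1 = 1 → write 1
  1×2 = 2 → write 0 carry 1
  0×2+1 = 1 → write 1
  0×2 = 0 → write 0
  0×2 = 0 → write 0
  1×2 = 2 → write 0 carry 1
  1×2+1 = 3 → write 1 carry 1
  remaining carry: 1

0b11000101011001100000110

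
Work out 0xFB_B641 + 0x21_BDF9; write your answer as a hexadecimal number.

Add column by column in base 16, right to left:
  1+9 = A
  4+F = 3 carry 1
  6+D+1 = 4 carry 1
  B+B+1 = 7 carry 1
  B+1+1 = D
  F+2 = 1 carry 1
  final carry 1

0x11D743A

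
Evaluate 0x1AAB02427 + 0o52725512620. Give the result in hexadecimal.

0x30206B9B7

0o52725512620 = 0x157569590 in hexadecimal.
Add column by column in base 16, right to left:
  7+0 = 7
  2+9 = B
  4+5 = 9
  2+9 = B
  0+6 = 6
  B+5 = 0 carry 1
  A+7+1 = 2 carry 1
  A+5+1 = 0 carry 1
  1+1+1 = 3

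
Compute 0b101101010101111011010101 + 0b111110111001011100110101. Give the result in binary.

Add column by column in base 2, right to left:
  1+1 = 0 carry 1
  0+0+1 = 1
  1+1 = 0 carry 1
  0+0+1 = 1
  1+1 = 0 carry 1
  0+1+1 = 0 carry 1
  1+0+1 = 0 carry 1
  1+0+1 = 0 carry 1
  0+1+1 = 0 carry 1
  1+1+1 = 1 carry 1
  1+1+1 = 1 carry 1
  1+0+1 = 0 carry 1
  1+1+1 = 1 carry 1
  0+0+1 = 1
  1+0 = 1
  0+1 = 1
  1+1 = 0 carry 1
  0+1+1 = 0 carry 1
  1+0+1 = 0 carry 1
  0+1+1 = 0 carry 1
  1+1+1 = 1 carry 1
  1+1+1 = 1 carry 1
  0+1+1 = 0 carry 1
  1+1+1 = 1 carry 1
  final carry 1

0b1101100001111011000001010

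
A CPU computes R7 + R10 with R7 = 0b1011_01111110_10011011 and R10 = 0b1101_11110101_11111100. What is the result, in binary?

Add column by column in base 2, right to left:
  1+0 = 1
  1+0 = 1
  0+1 = 1
  1+1 = 0 carry 1
  1+1+1 = 1 carry 1
  0+1+1 = 0 carry 1
  0+1+1 = 0 carry 1
  1+1+1 = 1 carry 1
  0+1+1 = 0 carry 1
  1+0+1 = 0 carry 1
  1+1+1 = 1 carry 1
  1+0+1 = 0 carry 1
  1+1+1 = 1 carry 1
  1+1+1 = 1 carry 1
  1+1+1 = 1 carry 1
  0+1+1 = 0 carry 1
  1+1+1 = 1 carry 1
  1+0+1 = 0 carry 1
  0+1+1 = 0 carry 1
  1+1+1 = 1 carry 1
  final carry 1

0b110010111010010010111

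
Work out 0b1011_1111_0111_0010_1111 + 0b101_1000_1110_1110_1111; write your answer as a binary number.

Add column by column in base 2, right to left:
  1+1 = 0 carry 1
  1+1+1 = 1 carry 1
  1+1+1 = 1 carry 1
  1+1+1 = 1 carry 1
  0+0+1 = 1
  1+1 = 0 carry 1
  0+1+1 = 0 carry 1
  0+1+1 = 0 carry 1
  1+0+1 = 0 carry 1
  1+1+1 = 1 carry 1
  1+1+1 = 1 carry 1
  0+1+1 = 0 carry 1
  1+0+1 = 0 carry 1
  1+0+1 = 0 carry 1
  1+0+1 = 0 carry 1
  1+1+1 = 1 carry 1
  1+1+1 = 1 carry 1
  1+0+1 = 0 carry 1
  0+1+1 = 0 carry 1
  1+0+1 = 0 carry 1
  final carry 1

0b100011000011000011110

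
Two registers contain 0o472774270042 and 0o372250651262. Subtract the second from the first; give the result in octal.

0o100523416560

Subtract column by column in base 8:
  2-2 → 0
  4-6 → 6 (borrow)
  0-2-1 → 5 (borrow)
  0-1-1 → 6 (borrow)
  7-5-1 → 1
  2-6 → 4 (borrow)
  4-0-1 → 3
  7-5 → 2
  7-2 → 5
  2-2 → 0
  7-7 → 0
  4-3 → 1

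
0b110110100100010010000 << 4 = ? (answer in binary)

0b1101101001000100100000000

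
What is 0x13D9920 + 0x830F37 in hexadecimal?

Add column by column in base 16, right to left:
  0+7 = 7
  2+3 = 5
  9+F = 8 carry 1
  9+0+1 = A
  D+3 = 0 carry 1
  3+8+1 = C
  1+0 = 1

0x1C0A857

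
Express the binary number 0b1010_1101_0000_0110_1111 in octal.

Group the bits in threes: 010 101 101 000 001 101 111 → 2550157.

0o2550157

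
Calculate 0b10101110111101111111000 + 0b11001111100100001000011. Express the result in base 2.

0b101111110100010000111011

Add column by column in base 2, right to left:
  0+1 = 1
  0+1 = 1
  0+0 = 0
  1+0 = 1
  1+0 = 1
  1+0 = 1
  1+1 = 0 carry 1
  1+0+1 = 0 carry 1
  1+0+1 = 0 carry 1
  1+0+1 = 0 carry 1
  0+0+1 = 1
  1+1 = 0 carry 1
  1+0+1 = 0 carry 1
  1+0+1 = 0 carry 1
  1+1+1 = 1 carry 1
  0+1+1 = 0 carry 1
  1+1+1 = 1 carry 1
  1+1+1 = 1 carry 1
  1+1+1 = 1 carry 1
  0+0+1 = 1
  1+0 = 1
  0+1 = 1
  1+1 = 0 carry 1
  final carry 1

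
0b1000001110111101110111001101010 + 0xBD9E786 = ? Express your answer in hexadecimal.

0b1000001110111101110111001101010 = 0x41DEEE6A in hexadecimal.
Add column by column in base 16, right to left:
  A+6 = 0 carry 1
  6+8+1 = F
  E+7 = 5 carry 1
  E+E+1 = D carry 1
  E+9+1 = 8 carry 1
  D+D+1 = B carry 1
  1+B+1 = D
  4+0 = 4

0x4DB8D5F0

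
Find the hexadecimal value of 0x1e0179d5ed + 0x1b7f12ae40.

0x39808c842d

Add column by column in base 16, right to left:
  d+0 = d
  e+4 = 2 carry 1
  5+e+1 = 4 carry 1
  d+a+1 = 8 carry 1
  9+2+1 = c
  7+1 = 8
  1+f = 0 carry 1
  0+7+1 = 8
  e+b = 9 carry 1
  1+1+1 = 3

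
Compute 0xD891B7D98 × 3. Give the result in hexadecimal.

0x289B5278C8

Multiply each base-16 digit by 3, carrying:
  8×3 = 24 → write 8 carry 1
  9×3+1 = 28 → write C carry 1
  D×3+1 = 40 → write 8 carry 2
  7×3+2 = 23 → write 7 carry 1
  B×3+1 = 34 → write 2 carry 2
  1×3+2 = 5 → write 5
  9×3 = 27 → write B carry 1
  8×3+1 = 25 → write 9 carry 1
  D×3+1 = 40 → write 8 carry 2
  remaining carry: 2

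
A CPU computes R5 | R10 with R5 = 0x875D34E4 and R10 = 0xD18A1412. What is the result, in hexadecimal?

0xD7DF34F6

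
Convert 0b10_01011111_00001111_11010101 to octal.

0o227607725

Group the bits in threes: 010 010 111 110 000 111 111 010 101 → 227607725.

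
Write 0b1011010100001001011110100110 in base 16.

0xB5097A6

Group the bits into nibbles: 1011 0101 0000 1001 0111 1010 0110 → B5097A6.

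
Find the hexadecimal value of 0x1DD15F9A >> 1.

0xEE8AFCD

1 bits is not a whole number of base-16 digits; in binary: 11101110100010101111110011010 >> 1 = 1110111010001010111111001101.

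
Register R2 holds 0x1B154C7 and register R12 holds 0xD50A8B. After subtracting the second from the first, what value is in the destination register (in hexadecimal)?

Subtract column by column in base 16:
  7-B → C (borrow)
  C-8-1 → 3
  4-A → A (borrow)
  5-0-1 → 4
  1-5 → C (borrow)
  B-D-1 → D (borrow)
  1-0-1 → 0

0xDC4A3C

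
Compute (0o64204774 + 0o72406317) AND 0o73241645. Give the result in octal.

0o52201201

Add column by column in base 8, right to left:
  4+7 = 3 carry 1
  7+1+1 = 1 carry 1
  7+3+1 = 3 carry 1
  4+6+1 = 3 carry 1
  0+0+1 = 1
  2+4 = 6
  4+2 = 6
  6+7 = 5 carry 1
  final carry 1
Sum = 0o156613313; now AND with 0o73241645:
  1&0=0, 5&7=5, 6&3=2, 6&2=2, 1&4=0, 3&1=1, 3&6=2, 1&4=0, 3&5=1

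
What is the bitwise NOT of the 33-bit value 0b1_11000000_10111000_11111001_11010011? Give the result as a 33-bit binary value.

0b000111111010001110000011000101100

Invert each bit: 111000000101110001111100111010011 → 000111111010001110000011000101100.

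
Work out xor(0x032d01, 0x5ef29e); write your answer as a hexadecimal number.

XOR each hex digit independently (no carries):
  0^5=5, 3^e=d, 2^f=d, d^2=f, 0^9=9, 1^e=f

0x5ddf9f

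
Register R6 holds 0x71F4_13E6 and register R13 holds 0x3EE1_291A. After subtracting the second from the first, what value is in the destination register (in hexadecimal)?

Subtract column by column in base 16:
  6-A → C (borrow)
  E-1-1 → C
  3-9 → A (borrow)
  1-2-1 → E (borrow)
  4-1-1 → 2
  F-E → 1
  1-E → 3 (borrow)
  7-3-1 → 3

0x3312EACC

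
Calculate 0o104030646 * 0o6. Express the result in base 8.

Multiply each base-8 digit by 6, carrying:
  6×6 = 36 → write 4 carry 4
  4×6+4 = 28 → write 4 carry 3
  6×6+3 = 39 → write 7 carry 4
  0×6+4 = 4 → write 4
  3×6 = 18 → write 2 carry 2
  0×6+2 = 2 → write 2
  4×6 = 24 → write 0 carry 3
  0×6+3 = 3 → write 3
  1×6 = 6 → write 6

0o630224744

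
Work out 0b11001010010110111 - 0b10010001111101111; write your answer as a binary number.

Subtract column by column in base 2:
  1-1 → 0
  1-1 → 0
  1-1 → 0
  0-1 → 1 (borrow)
  1-0-1 → 0
  1-1 → 0
  0-1 → 1 (borrow)
  1-1-1 → 1 (borrow)
  0-1-1 → 0 (borrow)
  0-1-1 → 0 (borrow)
  1-0-1 → 0
  0-0 → 0
  1-0 → 1
  0-1 → 1 (borrow)
  0-0-1 → 1 (borrow)
  1-0-1 → 0
  1-1 → 0

0b111000011001000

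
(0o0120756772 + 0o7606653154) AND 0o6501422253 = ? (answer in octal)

Add column by column in base 8, right to left:
  2+4 = 6
  7+5 = 4 carry 1
  7+1+1 = 1 carry 1
  6+3+1 = 2 carry 1
  5+5+1 = 3 carry 1
  7+6+1 = 6 carry 1
  0+6+1 = 7
  2+0 = 2
  1+6 = 7
  0+7 = 7
Sum = 0o7727632146; now AND with 0o6501422253:
  7&6=6, 7&5=5, 2&0=0, 7&1=1, 6&4=4, 3&2=2, 2&2=2, 1&2=0, 4&5=4, 6&3=2

0o6501422042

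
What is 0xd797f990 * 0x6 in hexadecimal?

Multiply each base-16 digit by 6, carrying:
  0×6 = 0 → write 0
  9×6 = 54 → write 6 carry 3
  9×6+3 = 57 → write 9 carry 3
  f×6+3 = 93 → write d carry 5
  7×6+5 = 47 → write f carry 2
  9×6+2 = 56 → write 8 carry 3
  7×6+3 = 45 → write d carry 2
  d×6+2 = 80 → write 0 carry 5
  remaining carry: 5

0x50d8fd960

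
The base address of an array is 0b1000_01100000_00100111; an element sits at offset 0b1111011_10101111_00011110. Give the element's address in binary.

0b100001000000111101000101

Add column by column in base 2, right to left:
  1+0 = 1
  1+1 = 0 carry 1
  1+1+1 = 1 carry 1
  0+1+1 = 0 carry 1
  0+1+1 = 0 carry 1
  1+0+1 = 0 carry 1
  0+0+1 = 1
  0+0 = 0
  0+1 = 1
  0+1 = 1
  0+1 = 1
  0+1 = 1
  0+0 = 0
  1+1 = 0 carry 1
  1+0+1 = 0 carry 1
  0+1+1 = 0 carry 1
  0+1+1 = 0 carry 1
  0+1+1 = 0 carry 1
  0+0+1 = 1
  1+1 = 0 carry 1
  0+1+1 = 0 carry 1
  0+1+1 = 0 carry 1
  0+1+1 = 0 carry 1
  final carry 1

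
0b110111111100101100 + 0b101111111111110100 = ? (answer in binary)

Add column by column in base 2, right to left:
  0+0 = 0
  0+0 = 0
  1+1 = 0 carry 1
  1+0+1 = 0 carry 1
  0+1+1 = 0 carry 1
  1+1+1 = 1 carry 1
  0+1+1 = 0 carry 1
  0+1+1 = 0 carry 1
  1+1+1 = 1 carry 1
  1+1+1 = 1 carry 1
  1+1+1 = 1 carry 1
  1+1+1 = 1 carry 1
  1+1+1 = 1 carry 1
  1+1+1 = 1 carry 1
  1+1+1 = 1 carry 1
  0+1+1 = 0 carry 1
  1+0+1 = 0 carry 1
  1+1+1 = 1 carry 1
  final carry 1

0b1100111111100100000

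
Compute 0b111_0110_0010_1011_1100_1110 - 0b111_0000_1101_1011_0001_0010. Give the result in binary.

0b1010101000010111100

Subtract column by column in base 2:
  0-0 → 0
  1-1 → 0
  1-0 → 1
  1-0 → 1
  0-1 → 1 (borrow)
  0-0-1 → 1 (borrow)
  1-0-1 → 0
  1-0 → 1
  1-1 → 0
  1-1 → 0
  0-0 → 0
  1-1 → 0
  0-1 → 1 (borrow)
  1-0-1 → 0
  0-1 → 1 (borrow)
  0-1-1 → 0 (borrow)
  0-0-1 → 1 (borrow)
  1-0-1 → 0
  1-0 → 1
  0-0 → 0
  1-1 → 0
  1-1 → 0
  1-1 → 0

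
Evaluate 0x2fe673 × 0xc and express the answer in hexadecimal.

Multiply each base-16 digit by 12, carrying:
  3×12 = 36 → write 4 carry 2
  7×12+2 = 86 → write 6 carry 5
  6×12+5 = 77 → write d carry 4
  e×12+4 = 172 → write c carry 10
  f×12+10 = 190 → write e carry 11
  2×12+11 = 35 → write 3 carry 2
  remaining carry: 2

0x23ecd64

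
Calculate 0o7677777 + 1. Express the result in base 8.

The trailing 5 digits are 7 (max in base 8), so adding 1 cascades: they roll to 0 and the next digit up increments.

0o7700000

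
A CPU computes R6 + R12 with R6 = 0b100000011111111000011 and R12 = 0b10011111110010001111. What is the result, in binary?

0b110100011110001010010

Add column by column in base 2, right to left:
  1+1 = 0 carry 1
  1+1+1 = 1 carry 1
  0+1+1 = 0 carry 1
  0+1+1 = 0 carry 1
  0+0+1 = 1
  0+0 = 0
  1+0 = 1
  1+1 = 0 carry 1
  1+0+1 = 0 carry 1
  1+0+1 = 0 carry 1
  1+1+1 = 1 carry 1
  1+1+1 = 1 carry 1
  1+1+1 = 1 carry 1
  1+1+1 = 1 carry 1
  0+1+1 = 0 carry 1
  0+1+1 = 0 carry 1
  0+1+1 = 0 carry 1
  0+0+1 = 1
  0+0 = 0
  0+1 = 1
  1+0 = 1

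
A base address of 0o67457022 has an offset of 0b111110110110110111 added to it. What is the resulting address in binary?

0o67457022 = 0b110111100101111000010010 in binary.
Add column by column in base 2, right to left:
  0+1 = 1
  1+1 = 0 carry 1
  0+1+1 = 0 carry 1
  0+0+1 = 1
  1+1 = 0 carry 1
  0+1+1 = 0 carry 1
  0+0+1 = 1
  0+1 = 1
  0+1 = 1
  1+0 = 1
  1+1 = 0 carry 1
  1+1+1 = 1 carry 1
  1+0+1 = 0 carry 1
  0+1+1 = 0 carry 1
  1+1+1 = 1 carry 1
  0+1+1 = 0 carry 1
  0+1+1 = 0 carry 1
  1+1+1 = 1 carry 1
  1+0+1 = 0 carry 1
  1+0+1 = 0 carry 1
  1+0+1 = 0 carry 1
  0+0+1 = 1
  1+0 = 1
  1+0 = 1

0b111000100100101111001001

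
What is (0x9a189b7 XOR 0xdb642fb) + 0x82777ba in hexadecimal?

First 0x9a189b7 XOR 0xdb642fb = 0x417cb4c.
Add column by column in base 16, right to left:
  c+a = 6 carry 1
  4+b+1 = 0 carry 1
  b+7+1 = 3 carry 1
  c+7+1 = 4 carry 1
  7+7+1 = f
  1+2 = 3
  4+8 = c

0xc3f4306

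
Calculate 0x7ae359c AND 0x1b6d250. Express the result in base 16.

AND each hex digit independently (no carries):
  7&1=1, a&b=a, e&6=6, 3&d=1, 5&2=0, 9&5=1, c&0=0

0x1a61010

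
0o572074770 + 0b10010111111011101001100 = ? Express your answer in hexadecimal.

0o572074770 = 0x5e879f8 in hexadecimal.
0b10010111111011101001100 = 0x4bf74c in hexadecimal.
Add column by column in base 16, right to left:
  8+c = 4 carry 1
  f+4+1 = 4 carry 1
  9+7+1 = 1 carry 1
  7+f+1 = 7 carry 1
  8+b+1 = 4 carry 1
  e+4+1 = 3 carry 1
  5+0+1 = 6

0x6347144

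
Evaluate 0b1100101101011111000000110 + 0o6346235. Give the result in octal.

0b1100101101011111000000110 = 0o145537006 in octal.
Add column by column in base 8, right to left:
  6+5 = 3 carry 1
  0+3+1 = 4
  0+2 = 2
  7+6 = 5 carry 1
  3+4+1 = 0 carry 1
  5+3+1 = 1 carry 1
  5+6+1 = 4 carry 1
  4+0+1 = 5
  1+0 = 1

0o154105243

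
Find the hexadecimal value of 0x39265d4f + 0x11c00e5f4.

0x155274343

Add column by column in base 16, right to left:
  f+4 = 3 carry 1
  4+f+1 = 4 carry 1
  d+5+1 = 3 carry 1
  5+e+1 = 4 carry 1
  6+0+1 = 7
  2+0 = 2
  9+c = 5 carry 1
  3+1+1 = 5
  0+1 = 1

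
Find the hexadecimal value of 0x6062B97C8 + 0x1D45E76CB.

Add column by column in base 16, right to left:
  8+B = 3 carry 1
  C+C+1 = 9 carry 1
  7+6+1 = E
  9+7 = 0 carry 1
  B+E+1 = A carry 1
  2+5+1 = 8
  6+4 = A
  0+D = D
  6+1 = 7

0x7DA8A0E93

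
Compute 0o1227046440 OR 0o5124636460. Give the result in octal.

OR each oct digit independently (no carries):
  1|5=5, 2|1=3, 2|2=2, 7|4=7, 0|6=6, 4|3=7, 6|6=6, 4|4=4, 4|6=6, 0|0=0

0o5327676460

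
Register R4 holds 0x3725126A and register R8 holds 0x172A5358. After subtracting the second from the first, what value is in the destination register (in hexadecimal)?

Subtract column by column in base 16:
  A-8 → 2
  6-5 → 1
  2-3 → F (borrow)
  1-5-1 → B (borrow)
  5-A-1 → A (borrow)
  2-2-1 → F (borrow)
  7-7-1 → F (borrow)
  3-1-1 → 1

0x1FFABF12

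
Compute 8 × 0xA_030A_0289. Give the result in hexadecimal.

Multiply each base-16 digit by 8, carrying:
  9×8 = 72 → write 8 carry 4
  8×8+4 = 68 → write 4 carry 4
  2×8+4 = 20 → write 4 carry 1
  0×8+1 = 1 → write 1
  A×8 = 80 → write 0 carry 5
  0×8+5 = 5 → write 5
  3×8 = 24 → write 8 carry 1
  0×8+1 = 1 → write 1
  A×8 = 80 → write 0 carry 5
  remaining carry: 5

0x5018501448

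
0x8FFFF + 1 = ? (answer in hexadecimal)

The trailing 4 digits are F (max in base 16), so adding 1 cascades: they roll to 0 and the next digit up increments.

0x90000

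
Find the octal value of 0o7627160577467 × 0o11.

Multiply each base-8 digit by 9, carrying:
  7×9 = 63 → write 7 carry 7
  6×9+7 = 61 → write 5 carry 7
  4×9+7 = 43 → write 3 carry 5
  7×9+5 = 68 → write 4 carry 8
  7×9+8 = 71 → write 7 carry 8
  5×9+8 = 53 → write 5 carry 6
  0×9+6 = 6 → write 6
  6×9 = 54 → write 6 carry 6
  1×9+6 = 15 → write 7 carry 1
  7×9+1 = 64 → write 0 carry 8
  2×9+8 = 26 → write 2 carry 3
  6×9+3 = 57 → write 1 carry 7
  7×9+7 = 70 → write 6 carry 8
  remaining carry: 10

0o106120766574357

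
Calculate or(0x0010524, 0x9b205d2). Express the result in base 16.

0x9b305f6

OR each hex digit independently (no carries):
  0|9=9, 0|b=b, 1|2=3, 0|0=0, 5|5=5, 2|d=f, 4|2=6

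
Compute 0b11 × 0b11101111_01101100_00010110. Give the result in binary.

Multiply each base-2 digit by 3, carrying:
  0×3 = 0 → write 0
  1×3 = 3 → write 1 carry 1
  1×3+1 = 4 → write 0 carry 2
  0×3+2 = 2 → write 0 carry 1
  1×3+1 = 4 → write 0 carry 2
  0×3+2 = 2 → write 0 carry 1
  0×3+1 = 1 → write 1
  0×3 = 0 → write 0
  0×3 = 0 → write 0
  0×3 = 0 → write 0
  1×3 = 3 → write 1 carry 1
  1×3+1 = 4 → write 0 carry 2
  0×3+2 = 2 → write 0 carry 1
  1×3+1 = 4 → write 0 carry 2
  1×3+2 = 5 → write 1 carry 2
  0×3+2 = 2 → write 0 carry 1
  1×3+1 = 4 → write 0 carry 2
  1×3+2 = 5 → write 1 carry 2
  1×3+2 = 5 → write 1 carry 2
  1×3+2 = 5 → write 1 carry 2
  0×3+2 = 2 → write 0 carry 1
  1×3+1 = 4 → write 0 carry 2
  1×3+2 = 5 → write 1 carry 2
  1×3+2 = 5 → write 1 carry 2
  remaining carry: 10

0b10110011100100010001000010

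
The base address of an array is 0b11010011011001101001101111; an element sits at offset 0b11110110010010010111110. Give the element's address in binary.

Add column by column in base 2, right to left:
  1+0 = 1
  1+1 = 0 carry 1
  1+1+1 = 1 carry 1
  1+1+1 = 1 carry 1
  0+1+1 = 0 carry 1
  1+1+1 = 1 carry 1
  1+0+1 = 0 carry 1
  0+1+1 = 0 carry 1
  0+0+1 = 1
  1+0 = 1
  0+1 = 1
  1+0 = 1
  1+0 = 1
  0+1 = 1
  0+0 = 0
  1+0 = 1
  1+1 = 0 carry 1
  0+1+1 = 0 carry 1
  1+0+1 = 0 carry 1
  1+1+1 = 1 carry 1
  0+1+1 = 0 carry 1
  0+1+1 = 0 carry 1
  1+1+1 = 1 carry 1
  0+0+1 = 1
  1+0 = 1
  1+0 = 1

0b11110010001011111100101101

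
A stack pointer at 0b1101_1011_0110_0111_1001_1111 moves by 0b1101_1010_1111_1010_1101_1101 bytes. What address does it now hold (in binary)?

0b1101101100110001001111100

Add column by column in base 2, right to left:
  1+1 = 0 carry 1
  1+0+1 = 0 carry 1
  1+1+1 = 1 carry 1
  1+1+1 = 1 carry 1
  1+1+1 = 1 carry 1
  0+0+1 = 1
  0+1 = 1
  1+1 = 0 carry 1
  1+0+1 = 0 carry 1
  1+1+1 = 1 carry 1
  1+0+1 = 0 carry 1
  0+1+1 = 0 carry 1
  0+1+1 = 0 carry 1
  1+1+1 = 1 carry 1
  1+1+1 = 1 carry 1
  0+1+1 = 0 carry 1
  1+0+1 = 0 carry 1
  1+1+1 = 1 carry 1
  0+0+1 = 1
  1+1 = 0 carry 1
  1+1+1 = 1 carry 1
  0+0+1 = 1
  1+1 = 0 carry 1
  1+1+1 = 1 carry 1
  final carry 1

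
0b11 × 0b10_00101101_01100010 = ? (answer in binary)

Multiply each base-2 digit by 3, carrying:
  0×3 = 0 → write 0
  1×3 = 3 → write 1 carry 1
  0×3+1 = 1 → write 1
  0×3 = 0 → write 0
  0×3 = 0 → write 0
  1×3 = 3 → write 1 carry 1
  1×3+1 = 4 → write 0 carry 2
  0×3+2 = 2 → write 0 carry 1
  1×3+1 = 4 → write 0 carry 2
  0×3+2 = 2 → write 0 carry 1
  1×3+1 = 4 → write 0 carry 2
  1×3+2 = 5 → write 1 carry 2
  0×3+2 = 2 → write 0 carry 1
  1×3+1 = 4 → write 0 carry 2
  0×3+2 = 2 → write 0 carry 1
  0×3+1 = 1 → write 1
  0×3 = 0 → write 0
  1×3 = 3 → write 1 carry 1
  remaining carry: 1

0b1101000100000100110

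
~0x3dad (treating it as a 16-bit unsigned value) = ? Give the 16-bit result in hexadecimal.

0xc252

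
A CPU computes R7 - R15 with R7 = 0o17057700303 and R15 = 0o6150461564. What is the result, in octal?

Subtract column by column in base 8:
  3-4 → 7 (borrow)
  0-6-1 → 1 (borrow)
  3-5-1 → 5 (borrow)
  0-1-1 → 6 (borrow)
  0-6-1 → 1 (borrow)
  7-4-1 → 2
  7-0 → 7
  5-5 → 0
  0-1 → 7 (borrow)
  7-6-1 → 0
  1-0 → 1

0o10707216517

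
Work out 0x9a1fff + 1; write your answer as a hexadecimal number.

The trailing 3 digits are F (max in base 16), so adding 1 cascades: they roll to 0 and the next digit up increments.

0x9a2000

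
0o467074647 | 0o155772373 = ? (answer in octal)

0o577776777

OR each oct digit independently (no carries):
  4|1=5, 6|5=7, 7|5=7, 0|7=7, 7|7=7, 4|2=6, 6|3=7, 4|7=7, 7|3=7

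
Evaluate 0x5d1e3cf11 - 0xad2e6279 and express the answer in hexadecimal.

Subtract column by column in base 16:
  1-9 → 8 (borrow)
  1-7-1 → 9 (borrow)
  f-2-1 → c
  c-6 → 6
  3-e → 5 (borrow)
  e-2-1 → b
  1-d → 4 (borrow)
  d-a-1 → 2
  5-0 → 5

0x524b56c98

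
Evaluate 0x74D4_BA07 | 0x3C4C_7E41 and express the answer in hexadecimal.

0x7CDCFE47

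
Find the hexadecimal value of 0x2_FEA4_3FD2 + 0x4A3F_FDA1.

0x348E43D73

Add column by column in base 16, right to left:
  2+1 = 3
  D+A = 7 carry 1
  F+D+1 = D carry 1
  3+F+1 = 3 carry 1
  4+F+1 = 4 carry 1
  A+3+1 = E
  E+A = 8 carry 1
  F+4+1 = 4 carry 1
  2+0+1 = 3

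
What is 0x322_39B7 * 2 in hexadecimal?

0x644736E

Multiply each base-16 digit by 2, carrying:
  7×2 = 14 → write E
  B×2 = 22 → write 6 carry 1
  9×2+1 = 19 → write 3 carry 1
  3×2+1 = 7 → write 7
  2×2 = 4 → write 4
  2×2 = 4 → write 4
  3×2 = 6 → write 6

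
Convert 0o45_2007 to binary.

Each octal digit is 3 bits: 4=100 5=101 2=010 0=000 0=000 7=111.

0b100101010000000111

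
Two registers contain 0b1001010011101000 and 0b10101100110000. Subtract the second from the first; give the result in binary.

0b110100110111000

Subtract column by column in base 2:
  0-0 → 0
  0-0 → 0
  0-0 → 0
  1-0 → 1
  0-1 → 1 (borrow)
  1-1-1 → 1 (borrow)
  1-0-1 → 0
  1-0 → 1
  0-1 → 1 (borrow)
  0-1-1 → 0 (borrow)
  1-0-1 → 0
  0-1 → 1 (borrow)
  1-0-1 → 0
  0-1 → 1 (borrow)
  0-0-1 → 1 (borrow)
  1-0-1 → 0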